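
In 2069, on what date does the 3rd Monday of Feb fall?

Feb 18, 2069

The first Monday of Feb 2069 is Feb 4.
The 3rd Monday is 2 weeks later: 4 + 14 = 18.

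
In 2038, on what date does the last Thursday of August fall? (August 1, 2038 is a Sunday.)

August 2038 begins on a Sunday, so the first Thursday is August 5 (4 days later).
August 2038 has 31 days. Adding weeks: 5, 12, 19, 26 — the last one ≤ 31 is the 26th.

26 August 2038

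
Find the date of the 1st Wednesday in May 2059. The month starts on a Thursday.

2059-05-07

May 2059 begins on a Thursday, so the first Wednesday is May 7 (6 days later).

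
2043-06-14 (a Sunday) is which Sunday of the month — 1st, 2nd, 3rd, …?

Day 14 falls in week ⌈14/7⌉ of the month.
Days 1–7 hold the 1st Sunday, 8–14 the 2nd, 15–21 the 3rd, 22–28 the 4th, 29–31 the 5th.
14 is in the range for the 2nd.

2nd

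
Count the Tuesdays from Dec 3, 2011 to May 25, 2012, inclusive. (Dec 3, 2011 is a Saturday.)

Dec 3, 2011 is a Saturday; the first Tuesday on or after it is Dec 6, 2011 (3 days later).
From Dec 6, 2011 to May 25, 2012: 25 + 31 + 29 + 31 + 30 + 25 = 171 days (rest of Dec, Jan, Feb, Mar, Apr, May).
171 ÷ 7 = 24 full weeks with remainder 3, so 24 more Tuesdays after the first → 25.

25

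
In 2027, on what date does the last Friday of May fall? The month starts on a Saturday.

May 2027 begins on a Saturday, so the first Friday is May 7 (6 days later).
May 2027 has 31 days. Adding weeks: 7, 14, 21, 28 — the last one ≤ 31 is the 28th.

May 28, 2027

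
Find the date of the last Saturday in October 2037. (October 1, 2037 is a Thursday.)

October 31, 2037

October 2037 begins on a Thursday, so the first Saturday is October 3 (2 days later).
October 2037 has 31 days. Adding weeks: 3, 10, 17, 24, 31 — the last one ≤ 31 is the 31st.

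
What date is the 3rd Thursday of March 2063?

2063-03-15

The first Thursday of March 2063 is March 1.
The 3rd Thursday is 2 weeks later: 1 + 14 = 15.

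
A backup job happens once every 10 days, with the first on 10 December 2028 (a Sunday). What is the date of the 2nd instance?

The 2nd occurrence is 1 interval after the first: 1 × 10 = 10 days after 10 December 2028.
10 days later is 20 December 2028.

20 December 2028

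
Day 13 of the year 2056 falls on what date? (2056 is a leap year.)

Jan 13, 2056

13 into Jan → Jan 13.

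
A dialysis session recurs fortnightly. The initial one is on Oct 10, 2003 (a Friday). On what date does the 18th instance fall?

The 18th occurrence is 17 intervals after the first: 17 × 14 = 238 days after Oct 10, 2003.
Oct has 31 days — 21 days to the end of Oct leaves 217.
Nov has 30 days (187 left).
Dec has 31 days (156 left).
Jan has 31 days (125 left).
Feb has 29 days (96 left).
Mar has 31 days (65 left).
Apr has 30 days (35 left).
May has 31 days (4 left).
4 days into Jun → Jun 4, 2004.

Jun 4, 2004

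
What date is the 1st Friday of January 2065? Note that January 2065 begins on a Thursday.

January 2, 2065

January 2065 begins on a Thursday, so the first Friday is January 2 (1 day later).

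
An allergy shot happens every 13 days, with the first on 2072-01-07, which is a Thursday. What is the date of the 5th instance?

The 5th occurrence is 4 intervals after the first: 4 × 13 = 52 days after 2072-01-07.
January has 31 days — 24 days to the end of January leaves 28.
28 days into February → 2072-02-28.

2072-02-28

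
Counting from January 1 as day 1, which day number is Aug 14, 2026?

Days in months before Aug: 31 + 28 + 31 + 30 + 31 + 30 + 31 = 212.
Plus 14 days into Aug → day 226.

226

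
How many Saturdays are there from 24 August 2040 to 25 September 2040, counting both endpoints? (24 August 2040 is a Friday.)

5

24 August 2040 is a Friday; the first Saturday on or after it is 25 August 2040 (1 day later).
From 25 August 2040 to 25 September 2040: 6 + 25 = 31 days (rest of August, September).
31 ÷ 7 = 4 full weeks with remainder 3, so 4 more Saturdays after the first → 5.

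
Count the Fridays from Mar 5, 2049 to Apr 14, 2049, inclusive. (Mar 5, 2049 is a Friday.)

Mar 5, 2049 is a Friday; the first Friday on or after it is Mar 5, 2049.
From Mar 5, 2049 to Apr 14, 2049: 26 + 14 = 40 days (rest of Mar, Apr).
40 ÷ 7 = 5 full weeks with remainder 5, so 5 more Fridays after the first → 6.

6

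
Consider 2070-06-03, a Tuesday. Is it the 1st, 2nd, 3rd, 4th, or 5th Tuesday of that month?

1st

Day 3 falls in week ⌈3/7⌉ of the month.
Days 1–7 hold the 1st Tuesday, 8–14 the 2nd, 15–21 the 3rd, 22–28 the 4th, 29–31 the 5th.
3 is in the range for the 1st.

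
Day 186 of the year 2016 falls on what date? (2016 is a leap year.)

July 4, 2016

January has 31 days (186 − 31 = 155 remain).
February has 29 days (155 − 29 = 126 remain).
March has 31 days (126 − 31 = 95 remain).
April has 30 days (95 − 30 = 65 remain).
May has 31 days (65 − 31 = 34 remain).
June has 30 days (34 − 30 = 4 remain).
4 into July → July 4.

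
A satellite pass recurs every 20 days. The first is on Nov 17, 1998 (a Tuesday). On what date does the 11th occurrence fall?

The 11th occurrence is 10 intervals after the first: 10 × 20 = 200 days after Nov 17, 1998.
Nov has 30 days — 13 days to the end of Nov leaves 187.
Dec has 31 days (156 left).
Jan has 31 days (125 left).
Feb has 28 days (97 left).
Mar has 31 days (66 left).
Apr has 30 days (36 left).
May has 31 days (5 left).
5 days into Jun → Jun 5, 1999.

Jun 5, 1999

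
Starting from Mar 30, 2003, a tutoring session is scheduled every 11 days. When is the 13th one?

The 13th occurrence is 12 intervals after the first: 12 × 11 = 132 days after Mar 30, 2003.
Mar has 31 days — 1 day to the end of Mar leaves 131.
Apr has 30 days (101 left).
May has 31 days (70 left).
Jun has 30 days (40 left).
Jul has 31 days (9 left).
9 days into Aug → Aug 9, 2003.

Aug 9, 2003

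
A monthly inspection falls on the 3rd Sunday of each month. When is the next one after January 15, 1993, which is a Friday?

January 17, 1993

January 1993 starts on a Friday; its first Sunday is the 3rd, so the 3rd Sunday is the 17th — January 17, 1993.
January 17, 1993 is after January 15, 1993, so that is the next one.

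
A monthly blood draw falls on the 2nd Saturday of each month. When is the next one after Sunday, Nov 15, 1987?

Nov 1987 starts on a Sunday; its first Saturday is the 7th, so the 2nd Saturday is the 14th — Nov 14, 1987.
That is not after Nov 15, 1987, so look at Dec 1987.
Dec 1987 starts on a Tuesday; its first Saturday is the 5th, so the 2nd Saturday is the 12th — Dec 12, 1987.

Dec 12, 1987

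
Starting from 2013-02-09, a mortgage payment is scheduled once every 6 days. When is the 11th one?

The 11th occurrence is 10 intervals after the first: 10 × 6 = 60 days after 2013-02-09.
February has 28 days — 19 days to the end of February leaves 41.
March has 31 days (10 left).
10 days into April → 2013-04-10.

2013-04-10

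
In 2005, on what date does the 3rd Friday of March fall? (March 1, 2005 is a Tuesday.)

March 2005 begins on a Tuesday, so the first Friday is March 4 (3 days later).
The 3rd Friday is 2 weeks later: 4 + 14 = 18.

18 March 2005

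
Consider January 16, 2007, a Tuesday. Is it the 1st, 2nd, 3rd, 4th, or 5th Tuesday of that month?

Day 16 falls in week ⌈16/7⌉ of the month.
Days 1–7 hold the 1st Tuesday, 8–14 the 2nd, 15–21 the 3rd, 22–28 the 4th, 29–31 the 5th.
16 is in the range for the 3rd.

3rd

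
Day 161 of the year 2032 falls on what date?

January has 31 days (161 − 31 = 130 remain).
February has 29 days (130 − 29 = 101 remain).
March has 31 days (101 − 31 = 70 remain).
April has 30 days (70 − 30 = 40 remain).
May has 31 days (40 − 31 = 9 remain).
9 into June → June 9.

2032-06-09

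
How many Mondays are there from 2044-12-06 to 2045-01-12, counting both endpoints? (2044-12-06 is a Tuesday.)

5

2044-12-06 is a Tuesday; the first Monday on or after it is 2044-12-12 (6 days later).
From 2044-12-12 to 2045-01-12: 19 + 12 = 31 days (rest of December, January).
31 ÷ 7 = 4 full weeks with remainder 3, so 4 more Mondays after the first → 5.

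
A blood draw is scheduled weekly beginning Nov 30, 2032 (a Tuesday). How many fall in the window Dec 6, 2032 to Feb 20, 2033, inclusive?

Occurrences land 7·i days after Nov 30, 2032 for i = 0, 1, 2, …
Dec 6, 2032 is 6 days after the start; 6 ÷ 7 = 0 remainder 6; since the remainder is 6, round up to i = 1. First occurrence in the window: #2 on Dec 7, 2032 (1×7 = 7 days in).
Feb 20, 2033 is 82 days after the start; 82 ÷ 7 = 11 remainder 5. Last occurrence in the window: #12 on Feb 15, 2033.
Occurrences #2 through #12: 11 in total.

11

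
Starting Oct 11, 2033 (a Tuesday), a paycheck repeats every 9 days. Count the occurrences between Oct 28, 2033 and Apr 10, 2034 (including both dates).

Occurrences land 9·i days after Oct 11, 2033 for i = 0, 1, 2, …
Oct 28, 2033 is 17 days after the start; 17 ÷ 9 = 1 remainder 8; since the remainder is 8, round up to i = 2. First occurrence in the window: #3 on Oct 29, 2033 (2×9 = 18 days in).
Apr 10, 2034 is 181 days after the start; 181 ÷ 9 = 20 remainder 1. Last occurrence in the window: #21 on Apr 9, 2034.
Occurrences #3 through #21: 19 in total.

19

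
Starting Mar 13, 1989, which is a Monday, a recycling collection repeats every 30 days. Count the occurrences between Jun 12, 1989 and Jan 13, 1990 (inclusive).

Occurrences land 30·i days after Mar 13, 1989 for i = 0, 1, 2, …
Jun 12, 1989 is 91 days after the start; 91 ÷ 30 = 3 remainder 1; since the remainder is 1, round up to i = 4. First occurrence in the window: #5 on Jul 11, 1989 (4×30 = 120 days in).
Jan 13, 1990 is 306 days after the start; 306 ÷ 30 = 10 remainder 6. Last occurrence in the window: #11 on Jan 7, 1990.
Occurrences #5 through #11: 7 in total.

7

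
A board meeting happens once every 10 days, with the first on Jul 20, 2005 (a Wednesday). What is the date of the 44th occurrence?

The 44th occurrence is 43 intervals after the first: 43 × 10 = 430 days after Jul 20, 2005.
Jul has 31 days — 11 days to the end of Jul leaves 419.
From end of Jul to end of 2005 is 153 days (266 left).
Jan has 31 days (235 left).
Feb has 28 days (207 left).
Mar has 31 days (176 left).
Apr has 30 days (146 left).
May has 31 days (115 left).
Jun has 30 days (85 left).
Jul has 31 days (54 left).
Aug has 31 days (23 left).
23 days into Sep → Sep 23, 2006.

Sep 23, 2006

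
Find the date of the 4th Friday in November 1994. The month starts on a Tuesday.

November 1994 begins on a Tuesday, so the first Friday is November 4 (3 days later).
The 4th Friday is 3 weeks later: 4 + 21 = 25.

25 November 1994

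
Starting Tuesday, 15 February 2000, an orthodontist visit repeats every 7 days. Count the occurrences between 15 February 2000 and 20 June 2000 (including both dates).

Occurrences land 7·i days after 15 February 2000 for i = 0, 1, 2, …
The window opens on the start date, so the first occurrence inside is #1 on 15 February 2000.
20 June 2000 is 126 days after the start; 126 ÷ 7 = 18 remainder 0. Last occurrence in the window: #19 on 20 June 2000.
Occurrences #1 through #19: 19 in total.

19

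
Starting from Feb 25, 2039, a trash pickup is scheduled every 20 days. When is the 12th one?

Oct 3, 2039

The 12th occurrence is 11 intervals after the first: 11 × 20 = 220 days after Feb 25, 2039.
Feb has 28 days — 3 days to the end of Feb leaves 217.
Mar has 31 days (186 left).
Apr has 30 days (156 left).
May has 31 days (125 left).
Jun has 30 days (95 left).
Jul has 31 days (64 left).
Aug has 31 days (33 left).
Sep has 30 days (3 left).
3 days into Oct → Oct 3, 2039.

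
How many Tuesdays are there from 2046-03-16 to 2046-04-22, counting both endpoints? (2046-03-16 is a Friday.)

5

2046-03-16 is a Friday; the first Tuesday on or after it is 2046-03-20 (4 days later).
From 2046-03-20 to 2046-04-22: 11 + 22 = 33 days (rest of March, April).
33 ÷ 7 = 4 full weeks with remainder 5, so 4 more Tuesdays after the first → 5.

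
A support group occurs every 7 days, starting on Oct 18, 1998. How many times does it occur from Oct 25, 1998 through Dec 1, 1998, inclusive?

6

Occurrences land 7·i days after Oct 18, 1998 for i = 0, 1, 2, …
Oct 25, 1998 is 7 days after the start; 7 ÷ 7 = 1 remainder 0. First occurrence in the window: #2 on Oct 25, 1998 (1×7 = 7 days in).
Dec 1, 1998 is 44 days after the start; 44 ÷ 7 = 6 remainder 2. Last occurrence in the window: #7 on Nov 29, 1998.
Occurrences #2 through #7: 6 in total.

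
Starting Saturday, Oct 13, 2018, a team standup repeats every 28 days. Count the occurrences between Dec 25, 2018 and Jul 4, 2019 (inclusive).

7

Occurrences land 28·i days after Oct 13, 2018 for i = 0, 1, 2, …
Dec 25, 2018 is 73 days after the start; 73 ÷ 28 = 2 remainder 17; since the remainder is 17, round up to i = 3. First occurrence in the window: #4 on Jan 5, 2019 (3×28 = 84 days in).
Jul 4, 2019 is 264 days after the start; 264 ÷ 28 = 9 remainder 12. Last occurrence in the window: #10 on Jun 22, 2019.
Occurrences #4 through #10: 7 in total.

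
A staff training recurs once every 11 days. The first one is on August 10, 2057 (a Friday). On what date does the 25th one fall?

The 25th occurrence is 24 intervals after the first: 24 × 11 = 264 days after August 10, 2057.
August has 31 days — 21 days to the end of August leaves 243.
September has 30 days (213 left).
October has 31 days (182 left).
November has 30 days (152 left).
December has 31 days (121 left).
January has 31 days (90 left).
February has 28 days (62 left).
March has 31 days (31 left).
April has 30 days (1 left).
1 day into May → May 1, 2058.

May 1, 2058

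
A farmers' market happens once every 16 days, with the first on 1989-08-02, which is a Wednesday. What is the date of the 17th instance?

1990-04-15

The 17th occurrence is 16 intervals after the first: 16 × 16 = 256 days after 1989-08-02.
August has 31 days — 29 days to the end of August leaves 227.
September has 30 days (197 left).
October has 31 days (166 left).
November has 30 days (136 left).
December has 31 days (105 left).
January has 31 days (74 left).
February has 28 days (46 left).
March has 31 days (15 left).
15 days into April → 1990-04-15.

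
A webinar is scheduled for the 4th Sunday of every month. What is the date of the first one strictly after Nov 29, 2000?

Nov 2000 starts on a Wednesday; its first Sunday is the 5th, so the 4th Sunday is the 26th — Nov 26, 2000.
That is not after Nov 29, 2000, so look at Dec 2000.
Dec 2000 starts on a Friday; its first Sunday is the 3rd, so the 4th Sunday is the 24th — Dec 24, 2000.

Dec 24, 2000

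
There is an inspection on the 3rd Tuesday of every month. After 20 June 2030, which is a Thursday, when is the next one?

16 July 2030

June 2030 starts on a Saturday; its first Tuesday is the 4th, so the 3rd Tuesday is the 18th — 18 June 2030.
That is not after 20 June 2030, so look at July 2030.
July 2030 starts on a Monday; its first Tuesday is the 2nd, so the 3rd Tuesday is the 16th — 16 July 2030.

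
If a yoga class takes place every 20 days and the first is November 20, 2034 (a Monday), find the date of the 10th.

May 19, 2035

The 10th occurrence is 9 intervals after the first: 9 × 20 = 180 days after November 20, 2034.
November has 30 days — 10 days to the end of November leaves 170.
December has 31 days (139 left).
January has 31 days (108 left).
February has 28 days (80 left).
March has 31 days (49 left).
April has 30 days (19 left).
19 days into May → May 19, 2035.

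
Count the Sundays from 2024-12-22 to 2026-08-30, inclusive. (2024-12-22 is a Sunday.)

89

2024-12-22 is a Sunday; the first Sunday on or after it is 2024-12-22.
From 2024-12-22 to 2026-08-30: 9 + 365 + 242 = 616 days (rest of 2024, 2025, to 2026-08-30 in 2026).
616 ÷ 7 = 88 full weeks with remainder 0, so 88 more Sundays after the first → 89.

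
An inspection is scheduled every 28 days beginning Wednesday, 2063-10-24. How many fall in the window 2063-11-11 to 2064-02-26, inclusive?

Occurrences land 28·i days after 2063-10-24 for i = 0, 1, 2, …
2063-11-11 is 18 days after the start; 18 ÷ 28 = 0 remainder 18; since the remainder is 18, round up to i = 1. First occurrence in the window: #2 on 2063-11-21 (1×28 = 28 days in).
2064-02-26 is 125 days after the start; 125 ÷ 28 = 4 remainder 13. Last occurrence in the window: #5 on 2064-02-13.
Occurrences #2 through #5: 4 in total.

4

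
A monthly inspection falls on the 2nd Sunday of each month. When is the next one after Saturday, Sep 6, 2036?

Sep 2036 starts on a Monday; its first Sunday is the 7th, so the 2nd Sunday is the 14th — Sep 14, 2036.
Sep 14, 2036 is after Sep 6, 2036, so that is the next one.

Sep 14, 2036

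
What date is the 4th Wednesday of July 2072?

July 27, 2072

The first Wednesday of July 2072 is July 6.
The 4th Wednesday is 3 weeks later: 6 + 21 = 27.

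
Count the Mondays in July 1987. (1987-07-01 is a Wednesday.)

1987-07-01 is a Wednesday; the first Monday on or after it is 1987-07-06 (5 days later).
From 1987-07-06 to 1987-07-31 is 31 − 6 = 25 days.
25 ÷ 7 = 3 full weeks with remainder 4, so 3 more Mondays after the first → 4.

4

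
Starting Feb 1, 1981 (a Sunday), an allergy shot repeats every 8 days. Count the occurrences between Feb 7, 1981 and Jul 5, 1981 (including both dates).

19

Occurrences land 8·i days after Feb 1, 1981 for i = 0, 1, 2, …
Feb 7, 1981 is 6 days after the start; 6 ÷ 8 = 0 remainder 6; since the remainder is 6, round up to i = 1. First occurrence in the window: #2 on Feb 9, 1981 (1×8 = 8 days in).
Jul 5, 1981 is 154 days after the start; 154 ÷ 8 = 19 remainder 2. Last occurrence in the window: #20 on Jul 3, 1981.
Occurrences #2 through #20: 19 in total.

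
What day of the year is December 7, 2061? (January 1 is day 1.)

341

Days in months before December: 31 + 28 + 31 + 30 + 31 + 30 + 31 + 31 + 30 + 31 + 30 = 334.
Plus 7 days into December → day 341.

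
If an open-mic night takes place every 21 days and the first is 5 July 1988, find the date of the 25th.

21 November 1989

The 25th occurrence is 24 intervals after the first: 24 × 21 = 504 days after 5 July 1988.
July has 31 days — 26 days to the end of July leaves 478.
From end of July to end of 1988 is 153 days (325 left).
January has 31 days (294 left).
February has 28 days (266 left).
March has 31 days (235 left).
April has 30 days (205 left).
May has 31 days (174 left).
June has 30 days (144 left).
July has 31 days (113 left).
August has 31 days (82 left).
September has 30 days (52 left).
October has 31 days (21 left).
21 days into November → 21 November 1989.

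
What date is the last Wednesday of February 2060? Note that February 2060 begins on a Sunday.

25 February 2060

February 2060 begins on a Sunday, so the first Wednesday is February 4 (3 days later).
February 2060 has 29 days. Adding weeks: 4, 11, 18, 25 — the last one ≤ 29 is the 25th.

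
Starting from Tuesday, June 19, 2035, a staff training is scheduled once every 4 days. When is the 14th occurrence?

August 10, 2035

The 14th occurrence is 13 intervals after the first: 13 × 4 = 52 days after June 19, 2035.
June has 30 days — 11 days to the end of June leaves 41.
July has 31 days (10 left).
10 days into August → August 10, 2035.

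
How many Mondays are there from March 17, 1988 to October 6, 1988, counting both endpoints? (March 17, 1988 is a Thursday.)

March 17, 1988 is a Thursday; the first Monday on or after it is March 21, 1988 (4 days later).
From March 21, 1988 to October 6, 1988: 10 + 30 + 31 + 30 + 31 + 31 + 30 + 6 = 199 days (rest of March, April, May, June, July, August, September, October).
199 ÷ 7 = 28 full weeks with remainder 3, so 28 more Mondays after the first → 29.

29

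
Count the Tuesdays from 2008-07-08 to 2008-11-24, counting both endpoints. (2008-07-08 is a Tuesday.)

20

2008-07-08 is a Tuesday; the first Tuesday on or after it is 2008-07-08.
From 2008-07-08 to 2008-11-24: 23 + 31 + 30 + 31 + 24 = 139 days (rest of July, August, September, October, November).
139 ÷ 7 = 19 full weeks with remainder 6, so 19 more Tuesdays after the first → 20.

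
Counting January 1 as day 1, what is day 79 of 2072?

Jan has 31 days (79 − 31 = 48 remain).
Feb has 29 days (48 − 29 = 19 remain).
19 into Mar → Mar 19.

Mar 19, 2072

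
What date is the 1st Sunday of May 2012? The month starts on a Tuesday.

May 6, 2012

May 2012 begins on a Tuesday, so the first Sunday is May 6 (5 days later).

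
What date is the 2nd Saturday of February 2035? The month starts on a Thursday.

10 February 2035

February 2035 begins on a Thursday, so the first Saturday is February 3 (2 days later).
The 2nd Saturday is 1 weeks later: 3 + 7 = 10.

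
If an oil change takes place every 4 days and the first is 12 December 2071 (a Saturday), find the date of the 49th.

21 June 2072

The 49th occurrence is 48 intervals after the first: 48 × 4 = 192 days after 12 December 2071.
December has 31 days — 19 days to the end of December leaves 173.
January has 31 days (142 left).
February has 29 days (113 left).
March has 31 days (82 left).
April has 30 days (52 left).
May has 31 days (21 left).
21 days into June → 21 June 2072.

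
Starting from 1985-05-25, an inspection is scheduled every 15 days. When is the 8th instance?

1985-09-07

The 8th occurrence is 7 intervals after the first: 7 × 15 = 105 days after 1985-05-25.
May has 31 days — 6 days to the end of May leaves 99.
June has 30 days (69 left).
July has 31 days (38 left).
August has 31 days (7 left).
7 days into September → 1985-09-07.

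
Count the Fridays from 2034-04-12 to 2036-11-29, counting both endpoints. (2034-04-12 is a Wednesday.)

138

2034-04-12 is a Wednesday; the first Friday on or after it is 2034-04-14 (2 days later).
From 2034-04-14 to 2036-11-29: 261 + 365 + 334 = 960 days (rest of 2034, 2035, to 2036-11-29 in 2036).
960 ÷ 7 = 137 full weeks with remainder 1, so 137 more Fridays after the first → 138.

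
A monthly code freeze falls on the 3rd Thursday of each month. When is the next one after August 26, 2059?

September 18, 2059

August 2059 starts on a Friday; its first Thursday is the 7th, so the 3rd Thursday is the 21st — August 21, 2059.
That is not after August 26, 2059, so look at September 2059.
September 2059 starts on a Monday; its first Thursday is the 4th, so the 3rd Thursday is the 18th — September 18, 2059.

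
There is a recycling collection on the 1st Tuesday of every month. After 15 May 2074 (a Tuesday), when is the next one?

May 2074 starts on a Tuesday, so its 1st Tuesday is 1 May 2074.
That is not after 15 May 2074, so look at June 2074.
June 2074 starts on a Friday, so its 1st Tuesday is 5 June 2074 (4 days in).

5 June 2074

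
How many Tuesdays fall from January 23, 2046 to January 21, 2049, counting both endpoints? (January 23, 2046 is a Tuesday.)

January 23, 2046 is a Tuesday; the first Tuesday on or after it is January 23, 2046.
From January 23, 2046 to January 21, 2049: 342 + 365 + 366 + 21 = 1094 days (rest of 2046, 2047, 2048, to January 21, 2049 in 2049).
1094 ÷ 7 = 156 full weeks with remainder 2, so 156 more Tuesdays after the first → 157.

157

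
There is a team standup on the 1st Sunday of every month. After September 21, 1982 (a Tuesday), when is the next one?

October 3, 1982

September 1982 starts on a Wednesday, so its 1st Sunday is September 5, 1982 (4 days in).
That is not after September 21, 1982, so look at October 1982.
October 1982 starts on a Friday, so its 1st Sunday is October 3, 1982 (2 days in).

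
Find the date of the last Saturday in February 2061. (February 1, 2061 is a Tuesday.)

February 2061 begins on a Tuesday, so the first Saturday is February 5 (4 days later).
February 2061 has 28 days. Adding weeks: 5, 12, 19, 26 — the last one ≤ 28 is the 26th.

February 26, 2061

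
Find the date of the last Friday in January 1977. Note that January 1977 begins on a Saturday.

1977-01-28

January 1977 begins on a Saturday, so the first Friday is January 7 (6 days later).
January 1977 has 31 days. Adding weeks: 7, 14, 21, 28 — the last one ≤ 31 is the 28th.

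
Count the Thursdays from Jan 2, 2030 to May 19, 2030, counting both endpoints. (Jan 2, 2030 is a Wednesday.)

Jan 2, 2030 is a Wednesday; the first Thursday on or after it is Jan 3, 2030 (1 day later).
From Jan 3, 2030 to May 19, 2030: 28 + 28 + 31 + 30 + 19 = 136 days (rest of Jan, Feb, Mar, Apr, May).
136 ÷ 7 = 19 full weeks with remainder 3, so 19 more Thursdays after the first → 20.

20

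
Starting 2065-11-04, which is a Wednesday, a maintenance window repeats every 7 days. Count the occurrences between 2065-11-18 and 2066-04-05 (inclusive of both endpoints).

Occurrences land 7·i days after 2065-11-04 for i = 0, 1, 2, …
2065-11-18 is 14 days after the start; 14 ÷ 7 = 2 remainder 0. First occurrence in the window: #3 on 2065-11-18 (2×7 = 14 days in).
2066-04-05 is 152 days after the start; 152 ÷ 7 = 21 remainder 5. Last occurrence in the window: #22 on 2066-03-31.
Occurrences #3 through #22: 20 in total.

20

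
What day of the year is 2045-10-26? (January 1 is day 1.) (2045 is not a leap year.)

Days in months before October: 31 + 28 + 31 + 30 + 31 + 30 + 31 + 31 + 30 = 273.
Plus 26 days into October → day 299.

299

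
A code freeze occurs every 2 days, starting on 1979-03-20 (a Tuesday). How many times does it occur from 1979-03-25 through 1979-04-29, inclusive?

18

Occurrences land 2·i days after 1979-03-20 for i = 0, 1, 2, …
1979-03-25 is 5 days after the start; 5 ÷ 2 = 2 remainder 1; since the remainder is 1, round up to i = 3. First occurrence in the window: #4 on 1979-03-26 (3×2 = 6 days in).
1979-04-29 is 40 days after the start; 40 ÷ 2 = 20 remainder 0. Last occurrence in the window: #21 on 1979-04-29.
Occurrences #4 through #21: 18 in total.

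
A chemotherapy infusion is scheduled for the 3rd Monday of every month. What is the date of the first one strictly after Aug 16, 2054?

Aug 2054 starts on a Saturday; its first Monday is the 3rd, so the 3rd Monday is the 17th — Aug 17, 2054.
Aug 17, 2054 is after Aug 16, 2054, so that is the next one.

Aug 17, 2054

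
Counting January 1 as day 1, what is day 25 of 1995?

January 25, 1995

25 into January → January 25.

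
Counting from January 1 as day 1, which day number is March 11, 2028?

71

Days in months before March: 31 + 29 = 60.
Plus 11 days into March → day 71.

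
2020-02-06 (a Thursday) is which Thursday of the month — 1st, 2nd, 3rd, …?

1st

Day 6 falls in week ⌈6/7⌉ of the month.
Days 1–7 hold the 1st Thursday, 8–14 the 2nd, 15–21 the 3rd, 22–28 the 4th, 29–31 the 5th.
6 is in the range for the 1st.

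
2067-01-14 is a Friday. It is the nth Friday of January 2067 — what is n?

Day 14 falls in week ⌈14/7⌉ of the month.
Days 1–7 hold the 1st Friday, 8–14 the 2nd, 15–21 the 3rd, 22–28 the 4th, 29–31 the 5th.
14 is in the range for the 2nd.

2nd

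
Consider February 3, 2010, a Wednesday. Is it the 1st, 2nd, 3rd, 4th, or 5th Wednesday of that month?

1st

Day 3 falls in week ⌈3/7⌉ of the month.
Days 1–7 hold the 1st Wednesday, 8–14 the 2nd, 15–21 the 3rd, 22–28 the 4th, 29–31 the 5th.
3 is in the range for the 1st.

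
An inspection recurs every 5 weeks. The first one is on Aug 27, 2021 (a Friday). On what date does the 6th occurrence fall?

Feb 18, 2022

The 6th occurrence is 5 intervals after the first: 5 × 35 = 175 days after Aug 27, 2021.
Aug has 31 days — 4 days to the end of Aug leaves 171.
Sep has 30 days (141 left).
Oct has 31 days (110 left).
Nov has 30 days (80 left).
Dec has 31 days (49 left).
Jan has 31 days (18 left).
18 days into Feb → Feb 18, 2022.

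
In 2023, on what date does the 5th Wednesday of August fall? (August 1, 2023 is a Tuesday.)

August 2023 begins on a Tuesday, so the first Wednesday is August 2 (1 day later).
The 5th Wednesday is 4 weeks later: 2 + 28 = 30.

30 August 2023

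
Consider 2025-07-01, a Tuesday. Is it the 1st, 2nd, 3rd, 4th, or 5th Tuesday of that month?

1st

Day 1 falls in week ⌈1/7⌉ of the month.
Days 1–7 hold the 1st Tuesday, 8–14 the 2nd, 15–21 the 3rd, 22–28 the 4th, 29–31 the 5th.
1 is in the range for the 1st.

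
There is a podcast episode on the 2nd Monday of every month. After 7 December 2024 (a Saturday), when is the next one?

9 December 2024

December 2024 starts on a Sunday; its first Monday is the 2nd, so the 2nd Monday is the 9th — 9 December 2024.
9 December 2024 is after 7 December 2024, so that is the next one.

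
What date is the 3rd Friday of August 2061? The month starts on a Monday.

August 19, 2061

August 2061 begins on a Monday, so the first Friday is August 5 (4 days later).
The 3rd Friday is 2 weeks later: 5 + 14 = 19.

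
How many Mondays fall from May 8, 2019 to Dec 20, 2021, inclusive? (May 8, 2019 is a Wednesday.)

137

May 8, 2019 is a Wednesday; the first Monday on or after it is May 13, 2019 (5 days later).
From May 13, 2019 to Dec 20, 2021: 232 + 366 + 354 = 952 days (rest of 2019, 2020, to Dec 20, 2021 in 2021).
952 ÷ 7 = 136 full weeks with remainder 0, so 136 more Mondays after the first → 137.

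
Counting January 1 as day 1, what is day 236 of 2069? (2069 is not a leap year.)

August 24, 2069

January has 31 days (236 − 31 = 205 remain).
February has 28 days (205 − 28 = 177 remain).
March has 31 days (177 − 31 = 146 remain).
April has 30 days (146 − 30 = 116 remain).
May has 31 days (116 − 31 = 85 remain).
June has 30 days (85 − 30 = 55 remain).
July has 31 days (55 − 31 = 24 remain).
24 into August → August 24.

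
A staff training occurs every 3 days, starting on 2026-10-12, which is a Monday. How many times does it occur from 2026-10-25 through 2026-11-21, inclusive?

9

Occurrences land 3·i days after 2026-10-12 for i = 0, 1, 2, …
2026-10-25 is 13 days after the start; 13 ÷ 3 = 4 remainder 1; since the remainder is 1, round up to i = 5. First occurrence in the window: #6 on 2026-10-27 (5×3 = 15 days in).
2026-11-21 is 40 days after the start; 40 ÷ 3 = 13 remainder 1. Last occurrence in the window: #14 on 2026-11-20.
Occurrences #6 through #14: 9 in total.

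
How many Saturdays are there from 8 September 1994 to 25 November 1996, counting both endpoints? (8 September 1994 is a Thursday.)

116

8 September 1994 is a Thursday; the first Saturday on or after it is 10 September 1994 (2 days later).
From 10 September 1994 to 25 November 1996: 112 + 365 + 330 = 807 days (rest of 1994, 1995, to 25 November 1996 in 1996).
807 ÷ 7 = 115 full weeks with remainder 2, so 115 more Saturdays after the first → 116.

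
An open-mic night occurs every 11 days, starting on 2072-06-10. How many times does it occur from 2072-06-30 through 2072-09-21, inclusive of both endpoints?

Occurrences land 11·i days after 2072-06-10 for i = 0, 1, 2, …
2072-06-30 is 20 days after the start; 20 ÷ 11 = 1 remainder 9; since the remainder is 9, round up to i = 2. First occurrence in the window: #3 on 2072-07-02 (2×11 = 22 days in).
2072-09-21 is 103 days after the start; 103 ÷ 11 = 9 remainder 4. Last occurrence in the window: #10 on 2072-09-17.
Occurrences #3 through #10: 8 in total.

8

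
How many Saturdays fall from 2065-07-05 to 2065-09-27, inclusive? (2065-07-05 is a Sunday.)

12

2065-07-05 is a Sunday; the first Saturday on or after it is 2065-07-11 (6 days later).
From 2065-07-11 to 2065-09-27: 20 + 31 + 27 = 78 days (rest of July, August, September).
78 ÷ 7 = 11 full weeks with remainder 1, so 11 more Saturdays after the first → 12.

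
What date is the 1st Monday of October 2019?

October 2019 begins on a Tuesday, so the first Monday is October 7 (6 days later).

October 7, 2019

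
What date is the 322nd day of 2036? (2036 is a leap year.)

Nov 17, 2036

Jan has 31 days (322 − 31 = 291 remain).
Feb has 29 days (291 − 29 = 262 remain).
Mar has 31 days (262 − 31 = 231 remain).
Apr has 30 days (231 − 30 = 201 remain).
May has 31 days (201 − 31 = 170 remain).
Jun has 30 days (170 − 30 = 140 remain).
Jul has 31 days (140 − 31 = 109 remain).
Aug has 31 days (109 − 31 = 78 remain).
Sep has 30 days (78 − 30 = 48 remain).
Oct has 31 days (48 − 31 = 17 remain).
17 into Nov → Nov 17.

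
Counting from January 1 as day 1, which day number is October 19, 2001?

Days in months before October: 31 + 28 + 31 + 30 + 31 + 30 + 31 + 31 + 30 = 273.
Plus 19 days into October → day 292.

292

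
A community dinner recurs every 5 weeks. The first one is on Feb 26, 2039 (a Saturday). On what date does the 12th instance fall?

Mar 17, 2040

The 12th occurrence is 11 intervals after the first: 11 × 35 = 385 days after Feb 26, 2039.
Feb has 28 days — 2 days to the end of Feb leaves 383.
Mar has 31 days (352 left).
Apr has 30 days (322 left).
May has 31 days (291 left).
Jun has 30 days (261 left).
Jul has 31 days (230 left).
Aug has 31 days (199 left).
Sep has 30 days (169 left).
Oct has 31 days (138 left).
Nov has 30 days (108 left).
Dec has 31 days (77 left).
Jan has 31 days (46 left).
Feb has 29 days (17 left).
17 days into Mar → Mar 17, 2040.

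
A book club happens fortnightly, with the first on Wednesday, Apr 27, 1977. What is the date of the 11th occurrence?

Sep 14, 1977

The 11th occurrence is 10 intervals after the first: 10 × 14 = 140 days after Apr 27, 1977.
Apr has 30 days — 3 days to the end of Apr leaves 137.
May has 31 days (106 left).
Jun has 30 days (76 left).
Jul has 31 days (45 left).
Aug has 31 days (14 left).
14 days into Sep → Sep 14, 1977.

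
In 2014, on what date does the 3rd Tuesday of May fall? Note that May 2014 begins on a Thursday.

May 20, 2014

May 2014 begins on a Thursday, so the first Tuesday is May 6 (5 days later).
The 3rd Tuesday is 2 weeks later: 6 + 14 = 20.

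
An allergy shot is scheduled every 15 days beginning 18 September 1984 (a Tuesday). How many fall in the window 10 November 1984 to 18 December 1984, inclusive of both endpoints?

Occurrences land 15·i days after 18 September 1984 for i = 0, 1, 2, …
10 November 1984 is 53 days after the start; 53 ÷ 15 = 3 remainder 8; since the remainder is 8, round up to i = 4. First occurrence in the window: #5 on 17 November 1984 (4×15 = 60 days in).
18 December 1984 is 91 days after the start; 91 ÷ 15 = 6 remainder 1. Last occurrence in the window: #7 on 17 December 1984.
Occurrences #5 through #7: 3 in total.

3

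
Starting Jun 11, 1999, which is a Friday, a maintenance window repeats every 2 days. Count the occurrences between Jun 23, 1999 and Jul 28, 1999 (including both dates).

18

Occurrences land 2·i days after Jun 11, 1999 for i = 0, 1, 2, …
Jun 23, 1999 is 12 days after the start; 12 ÷ 2 = 6 remainder 0. First occurrence in the window: #7 on Jun 23, 1999 (6×2 = 12 days in).
Jul 28, 1999 is 47 days after the start; 47 ÷ 2 = 23 remainder 1. Last occurrence in the window: #24 on Jul 27, 1999.
Occurrences #7 through #24: 18 in total.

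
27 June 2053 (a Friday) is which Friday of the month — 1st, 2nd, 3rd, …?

Day 27 falls in week ⌈27/7⌉ of the month.
Days 1–7 hold the 1st Friday, 8–14 the 2nd, 15–21 the 3rd, 22–28 the 4th, 29–31 the 5th.
27 is in the range for the 4th.

4th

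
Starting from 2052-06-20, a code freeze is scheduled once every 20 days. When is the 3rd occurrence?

The 3rd occurrence is 2 intervals after the first: 2 × 20 = 40 days after 2052-06-20.
June has 30 days — 10 days to the end of June leaves 30.
30 days into July → 2052-07-30.

2052-07-30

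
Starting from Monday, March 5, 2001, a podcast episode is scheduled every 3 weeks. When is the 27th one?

September 2, 2002

The 27th occurrence is 26 intervals after the first: 26 × 21 = 546 days after March 5, 2001.
March has 31 days — 26 days to the end of March leaves 520.
From end of March to end of 2001 is 275 days (245 left).
January has 31 days (214 left).
February has 28 days (186 left).
March has 31 days (155 left).
April has 30 days (125 left).
May has 31 days (94 left).
June has 30 days (64 left).
July has 31 days (33 left).
August has 31 days (2 left).
2 days into September → September 2, 2002.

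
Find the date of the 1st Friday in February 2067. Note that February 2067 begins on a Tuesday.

February 2067 begins on a Tuesday, so the first Friday is February 4 (3 days later).

4 February 2067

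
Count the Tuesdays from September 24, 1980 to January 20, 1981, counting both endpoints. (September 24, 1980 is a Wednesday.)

17

September 24, 1980 is a Wednesday; the first Tuesday on or after it is September 30, 1980 (6 days later).
From September 30, 1980 to January 20, 1981: 0 + 31 + 30 + 31 + 20 = 112 days (rest of September, October, November, December, January).
112 ÷ 7 = 16 full weeks with remainder 0, so 16 more Tuesdays after the first → 17.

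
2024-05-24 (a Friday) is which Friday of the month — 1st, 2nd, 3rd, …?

4th

Day 24 falls in week ⌈24/7⌉ of the month.
Days 1–7 hold the 1st Friday, 8–14 the 2nd, 15–21 the 3rd, 22–28 the 4th, 29–31 the 5th.
24 is in the range for the 4th.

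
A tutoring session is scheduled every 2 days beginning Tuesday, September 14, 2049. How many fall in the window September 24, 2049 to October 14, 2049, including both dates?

Occurrences land 2·i days after September 14, 2049 for i = 0, 1, 2, …
September 24, 2049 is 10 days after the start; 10 ÷ 2 = 5 remainder 0. First occurrence in the window: #6 on September 24, 2049 (5×2 = 10 days in).
October 14, 2049 is 30 days after the start; 30 ÷ 2 = 15 remainder 0. Last occurrence in the window: #16 on October 14, 2049.
Occurrences #6 through #16: 11 in total.

11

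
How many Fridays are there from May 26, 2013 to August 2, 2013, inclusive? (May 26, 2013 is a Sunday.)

10

May 26, 2013 is a Sunday; the first Friday on or after it is May 31, 2013 (5 days later).
From May 31, 2013 to August 2, 2013: 0 + 30 + 31 + 2 = 63 days (rest of May, June, July, August).
63 ÷ 7 = 9 full weeks with remainder 0, so 9 more Fridays after the first → 10.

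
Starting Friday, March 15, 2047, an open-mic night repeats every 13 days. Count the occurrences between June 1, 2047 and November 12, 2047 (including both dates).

13

Occurrences land 13·i days after March 15, 2047 for i = 0, 1, 2, …
June 1, 2047 is 78 days after the start; 78 ÷ 13 = 6 remainder 0. First occurrence in the window: #7 on June 1, 2047 (6×13 = 78 days in).
November 12, 2047 is 242 days after the start; 242 ÷ 13 = 18 remainder 8. Last occurrence in the window: #19 on November 4, 2047.
Occurrences #7 through #19: 13 in total.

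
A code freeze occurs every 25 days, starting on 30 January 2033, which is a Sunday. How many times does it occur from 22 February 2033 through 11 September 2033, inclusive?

8

Occurrences land 25·i days after 30 January 2033 for i = 0, 1, 2, …
22 February 2033 is 23 days after the start; 23 ÷ 25 = 0 remainder 23; since the remainder is 23, round up to i = 1. First occurrence in the window: #2 on 24 February 2033 (1×25 = 25 days in).
11 September 2033 is 224 days after the start; 224 ÷ 25 = 8 remainder 24. Last occurrence in the window: #9 on 18 August 2033.
Occurrences #2 through #9: 8 in total.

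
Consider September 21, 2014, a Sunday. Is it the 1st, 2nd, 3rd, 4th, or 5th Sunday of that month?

3rd

Day 21 falls in week ⌈21/7⌉ of the month.
Days 1–7 hold the 1st Sunday, 8–14 the 2nd, 15–21 the 3rd, 22–28 the 4th, 29–31 the 5th.
21 is in the range for the 3rd.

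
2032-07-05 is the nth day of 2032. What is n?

187

Days in months before July: 31 + 29 + 31 + 30 + 31 + 30 = 182.
Plus 5 days into July → day 187.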